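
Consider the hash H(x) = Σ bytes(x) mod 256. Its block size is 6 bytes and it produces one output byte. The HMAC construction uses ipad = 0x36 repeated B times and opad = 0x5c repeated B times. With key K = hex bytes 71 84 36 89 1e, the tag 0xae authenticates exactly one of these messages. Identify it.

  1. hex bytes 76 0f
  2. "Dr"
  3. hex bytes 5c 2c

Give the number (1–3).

2

Key hex bytes 71 84 36 89 1e is 5 bytes ≤ B = 6; zero-pad to 6 bytes: K' = 71 84 36 89 1e 00.
K' ⊕ ipad = 47 b2 00 bf 28 36; K' ⊕ opad = 2d d8 6a d5 42 5c.
m1: inner = H(47 b2 00 bf 28 36 76 0f) = 9b; tag = H(2d d8 6a d5 42 5c 9b) = 7d
m2: inner = H(47 b2 00 bf 28 36 44 72) = cc; tag = H(2d d8 6a d5 42 5c cc) = ae ← matches
m3: inner = H(47 b2 00 bf 28 36 5c 2c) = 9e; tag = H(2d d8 6a d5 42 5c 9e) = 80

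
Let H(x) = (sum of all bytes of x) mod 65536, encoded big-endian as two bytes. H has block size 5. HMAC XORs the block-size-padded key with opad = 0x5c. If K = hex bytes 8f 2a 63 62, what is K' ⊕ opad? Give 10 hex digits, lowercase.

d3763f3e5c

Key hex bytes 8f 2a 63 62 is 4 bytes ≤ B = 5; zero-pad to 5 bytes: K' = 8f 2a 63 62 00.
XOR each byte with 0x5c: 8f⊕5c=d3, 2a⊕5c=76, 63⊕5c=3f, 62⊕5c=3e, 00⊕5c=5c.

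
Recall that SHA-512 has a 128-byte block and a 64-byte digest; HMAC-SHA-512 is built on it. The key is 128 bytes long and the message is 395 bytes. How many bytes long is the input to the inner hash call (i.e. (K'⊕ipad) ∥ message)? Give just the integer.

523

Key is 128 ≤ 128 bytes, zero-padded: |K'| = 128.
Inner input = (K'⊕ipad) ∥ m → 128 + 395 = 523 bytes.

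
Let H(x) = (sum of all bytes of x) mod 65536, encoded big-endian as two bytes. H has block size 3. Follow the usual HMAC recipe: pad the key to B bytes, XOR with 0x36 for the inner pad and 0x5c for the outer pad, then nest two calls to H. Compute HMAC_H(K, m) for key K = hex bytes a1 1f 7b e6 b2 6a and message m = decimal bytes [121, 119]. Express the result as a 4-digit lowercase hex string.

0183

Key hex bytes a1 1f 7b e6 b2 6a is 6 bytes > B = 3, so hash it first: H(key) = 03 3d, then zero-pad to 3 bytes: K' = 03 3d 00.
K' ⊕ ipad = 35 0b 36.  K' ⊕ opad = 5f 61 5c.
Inner input = (K'⊕ipad) ∥ m = 35 0b 36 ∥ 79 77.
Inner hash: sum = 53+11+54+121+119 = 358 → 01 66.
Outer input = (K'⊕opad) ∥ inner = 5f 61 5c ∥ 01 66.
Outer hash (tag): sum = 95+97+92+1+102 = 387 → 01 83.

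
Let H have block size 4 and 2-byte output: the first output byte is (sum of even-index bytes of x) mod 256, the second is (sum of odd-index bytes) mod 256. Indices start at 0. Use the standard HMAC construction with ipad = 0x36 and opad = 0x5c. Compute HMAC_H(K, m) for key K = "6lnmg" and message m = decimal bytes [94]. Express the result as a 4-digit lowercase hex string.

8406

Key "6lnmg" = 36 6c 6e 6d 67 is 5 bytes > B = 4, so hash it first: H(key) = 0b d9, then zero-pad to 4 bytes: K' = 0b d9 00 00.
K' ⊕ ipad = 3d ef 36 36.  K' ⊕ opad = 57 85 5c 5c.
Inner input = (K'⊕ipad) ∥ m = 3d ef 36 36 ∥ 5e.
Inner hash: even-index sum = 209 mod 256 = 209; odd-index sum = 293 mod 256 = 37 → d1 25.
Outer input = (K'⊕opad) ∥ inner = 57 85 5c 5c ∥ d1 25.
Outer hash (tag): even-index sum = 388 mod 256 = 132; odd-index sum = 262 mod 256 = 6 → 84 06.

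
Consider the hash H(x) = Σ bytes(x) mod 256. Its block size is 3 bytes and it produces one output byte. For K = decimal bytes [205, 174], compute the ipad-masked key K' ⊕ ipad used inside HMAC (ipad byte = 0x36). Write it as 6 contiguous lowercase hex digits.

Key decimal bytes [205, 174] = cd ae is 2 bytes ≤ B = 3; zero-pad to 3 bytes: K' = cd ae 00.
XOR each byte with 0x36: cd⊕36=fb, ae⊕36=98, 00⊕36=36.

fb9836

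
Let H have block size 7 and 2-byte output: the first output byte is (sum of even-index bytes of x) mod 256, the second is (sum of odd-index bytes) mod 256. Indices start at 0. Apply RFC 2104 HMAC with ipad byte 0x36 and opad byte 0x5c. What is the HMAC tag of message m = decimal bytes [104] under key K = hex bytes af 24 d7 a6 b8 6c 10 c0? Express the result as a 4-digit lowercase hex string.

Key hex bytes af 24 d7 a6 b8 6c 10 c0 is 8 bytes > B = 7, so hash it first: H(key) = 4e f6, then zero-pad to 7 bytes: K' = 4e f6 00 00 00 00 00.
K' ⊕ ipad = 78 c0 36 36 36 36 36.  K' ⊕ opad = 12 aa 5c 5c 5c 5c 5c.
Inner input = (K'⊕ipad) ∥ m = 78 c0 36 36 36 36 36 ∥ 68.
Inner hash: even-index sum = 282 mod 256 = 26; odd-index sum = 404 mod 256 = 148 → 1a 94.
Outer input = (K'⊕opad) ∥ inner = 12 aa 5c 5c 5c 5c 5c ∥ 1a 94.
Outer hash (tag): even-index sum = 442 mod 256 = 186; odd-index sum = 380 mod 256 = 124 → ba 7c.

ba7c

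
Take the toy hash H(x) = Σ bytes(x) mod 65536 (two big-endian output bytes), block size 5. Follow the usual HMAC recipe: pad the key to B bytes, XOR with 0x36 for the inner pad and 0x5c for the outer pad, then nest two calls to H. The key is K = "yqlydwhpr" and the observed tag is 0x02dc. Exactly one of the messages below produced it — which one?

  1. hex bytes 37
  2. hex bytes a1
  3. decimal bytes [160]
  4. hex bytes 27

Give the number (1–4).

Key "yqlydwhpr" = 79 71 6c 79 64 77 68 70 72 is 9 bytes > B = 5, so hash it first: H(key) = 03 f4, then zero-pad to 5 bytes: K' = 03 f4 00 00 00.
K' ⊕ ipad = 35 c2 36 36 36; K' ⊕ opad = 5f a8 5c 5c 5c.
m1: inner = H(35 c2 36 36 36 37) = 01 d0; tag = H(5f a8 5c 5c 5c 01 d0) = 02ec
m2: inner = H(35 c2 36 36 36 a1) = 02 3a; tag = H(5f a8 5c 5c 5c 02 3a) = 0257
m3: inner = H(35 c2 36 36 36 a0) = 02 39; tag = H(5f a8 5c 5c 5c 02 39) = 0256
m4: inner = H(35 c2 36 36 36 27) = 01 c0; tag = H(5f a8 5c 5c 5c 01 c0) = 02dc ← matches

4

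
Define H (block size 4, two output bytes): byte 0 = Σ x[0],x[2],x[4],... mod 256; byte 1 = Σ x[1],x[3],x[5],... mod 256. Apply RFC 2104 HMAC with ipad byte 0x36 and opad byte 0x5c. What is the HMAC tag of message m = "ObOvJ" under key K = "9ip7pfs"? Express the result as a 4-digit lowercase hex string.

04f4

Key "9ip7pfs" = 39 69 70 37 70 66 73 is 7 bytes > B = 4, so hash it first: H(key) = 8c 06, then zero-pad to 4 bytes: K' = 8c 06 00 00.
K' ⊕ ipad = ba 30 36 36.  K' ⊕ opad = d0 5a 5c 5c.
Inner input = (K'⊕ipad) ∥ m = ba 30 36 36 ∥ 4f 62 4f 76 4a.
Inner hash: even-index sum = 472 mod 256 = 216; odd-index sum = 318 mod 256 = 62 → d8 3e.
Outer input = (K'⊕opad) ∥ inner = d0 5a 5c 5c ∥ d8 3e.
Outer hash (tag): even-index sum = 516 mod 256 = 4; odd-index sum = 244 mod 256 = 244 → 04 f4.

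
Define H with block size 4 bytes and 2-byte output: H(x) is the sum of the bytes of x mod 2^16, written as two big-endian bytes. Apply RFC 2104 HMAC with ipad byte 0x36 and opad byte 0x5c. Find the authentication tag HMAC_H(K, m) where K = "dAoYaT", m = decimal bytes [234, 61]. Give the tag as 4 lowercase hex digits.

Key "dAoYaT" = 64 41 6f 59 61 54 is 6 bytes > B = 4, so hash it first: H(key) = 02 22, then zero-pad to 4 bytes: K' = 02 22 00 00.
K' ⊕ ipad = 34 14 36 36.  K' ⊕ opad = 5e 7e 5c 5c.
Inner input = (K'⊕ipad) ∥ m = 34 14 36 36 ∥ ea 3d.
Inner hash: sum = 52+20+54+54+234+61 = 475 → 01 db.
Outer input = (K'⊕opad) ∥ inner = 5e 7e 5c 5c ∥ 01 db.
Outer hash (tag): sum = 94+126+92+92+1+219 = 624 → 02 70.

0270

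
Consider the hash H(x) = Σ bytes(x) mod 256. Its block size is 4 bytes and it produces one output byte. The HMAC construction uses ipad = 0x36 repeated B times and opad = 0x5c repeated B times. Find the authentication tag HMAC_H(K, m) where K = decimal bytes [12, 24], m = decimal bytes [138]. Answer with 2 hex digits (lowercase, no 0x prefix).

Key decimal bytes [12, 24] = 0c 18 is 2 bytes ≤ B = 4; zero-pad to 4 bytes: K' = 0c 18 00 00.
K' ⊕ ipad = 3a 2e 36 36.  K' ⊕ opad = 50 44 5c 5c.
Inner input = (K'⊕ipad) ∥ m = 3a 2e 36 36 ∥ 8a.
Inner hash: sum = 58+46+54+54+138 = 350; mod 256 = 94 → 5e.
Outer input = (K'⊕opad) ∥ inner = 50 44 5c 5c ∥ 5e.
Outer hash (tag): sum = 80+68+92+92+94 = 426; mod 256 = 170 → aa.

aa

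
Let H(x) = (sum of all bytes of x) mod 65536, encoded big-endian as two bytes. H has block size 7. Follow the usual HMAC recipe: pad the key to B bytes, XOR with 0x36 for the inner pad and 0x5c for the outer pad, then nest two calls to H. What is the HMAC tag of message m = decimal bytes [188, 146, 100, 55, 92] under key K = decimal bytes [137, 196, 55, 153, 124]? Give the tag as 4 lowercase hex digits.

03d6

Key decimal bytes [137, 196, 55, 153, 124] = 89 c4 37 99 7c is 5 bytes ≤ B = 7; zero-pad to 7 bytes: K' = 89 c4 37 99 7c 00 00.
K' ⊕ ipad = bf f2 01 af 4a 36 36.  K' ⊕ opad = d5 98 6b c5 20 5c 5c.
Inner input = (K'⊕ipad) ∥ m = bf f2 01 af 4a 36 36 ∥ bc 92 64 37 5c.
Inner hash: sum = 191+242+1+175+74+54+54+188+146+100+55+92 = 1372 → 05 5c.
Outer input = (K'⊕opad) ∥ inner = d5 98 6b c5 20 5c 5c ∥ 05 5c.
Outer hash (tag): sum = 213+152+107+197+32+92+92+5+92 = 982 → 03 d6.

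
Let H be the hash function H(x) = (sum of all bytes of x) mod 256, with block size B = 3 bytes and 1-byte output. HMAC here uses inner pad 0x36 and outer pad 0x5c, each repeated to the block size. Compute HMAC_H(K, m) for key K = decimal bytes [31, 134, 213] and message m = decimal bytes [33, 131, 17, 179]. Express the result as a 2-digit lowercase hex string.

ca

Key decimal bytes [31, 134, 213] = 1f 86 d5 is exactly B = 3 bytes: K' = 1f 86 d5.
K' ⊕ ipad = 29 b0 e3.  K' ⊕ opad = 43 da 89.
Inner input = (K'⊕ipad) ∥ m = 29 b0 e3 ∥ 21 83 11 b3.
Inner hash: sum = 41+176+227+33+131+17+179 = 804; mod 256 = 36 → 24.
Outer input = (K'⊕opad) ∥ inner = 43 da 89 ∥ 24.
Outer hash (tag): sum = 67+218+137+36 = 458; mod 256 = 202 → ca.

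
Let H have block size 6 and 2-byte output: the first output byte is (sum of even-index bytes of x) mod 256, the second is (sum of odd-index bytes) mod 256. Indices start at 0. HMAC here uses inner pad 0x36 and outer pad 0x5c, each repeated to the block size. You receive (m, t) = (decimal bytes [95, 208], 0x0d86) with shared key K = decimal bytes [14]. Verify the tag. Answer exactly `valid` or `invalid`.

valid

Key decimal bytes [14] = 0e is 1 byte ≤ B = 6; zero-pad to 6 bytes: K' = 0e 00 00 00 00 00.
K' ⊕ ipad = 38 36 36 36 36 36; K' ⊕ opad = 52 5c 5c 5c 5c 5c.
Inner hash: even-index sum = 259 mod 256 = 3; odd-index sum = 370 mod 256 = 114 → 03 72.
Outer hash (recomputed tag): even-index sum = 269 mod 256 = 13; odd-index sum = 390 mod 256 = 134 → 0d 86.
Recomputed tag = 0d86; claimed = 0d86 → match.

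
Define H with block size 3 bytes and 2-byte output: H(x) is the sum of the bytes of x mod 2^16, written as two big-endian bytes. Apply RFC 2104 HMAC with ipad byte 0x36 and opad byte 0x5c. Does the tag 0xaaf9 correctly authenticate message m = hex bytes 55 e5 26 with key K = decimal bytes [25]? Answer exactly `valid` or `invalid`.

Key decimal bytes [25] = 19 is 1 byte ≤ B = 3; zero-pad to 3 bytes: K' = 19 00 00.
K' ⊕ ipad = 2f 36 36; K' ⊕ opad = 45 5c 5c.
Inner hash: sum = 47+54+54+85+229+38 = 507 → 01 fb.
Outer hash (recomputed tag): sum = 69+92+92+1+251 = 505 → 01 f9.
Recomputed tag = 01f9; claimed = aaf9 → mismatch.

invalid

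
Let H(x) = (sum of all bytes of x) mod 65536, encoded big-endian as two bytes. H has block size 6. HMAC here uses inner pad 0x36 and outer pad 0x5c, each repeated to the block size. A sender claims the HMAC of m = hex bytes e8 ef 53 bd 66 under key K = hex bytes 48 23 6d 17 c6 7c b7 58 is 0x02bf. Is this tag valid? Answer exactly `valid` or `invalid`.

valid

Key hex bytes 48 23 6d 17 c6 7c b7 58 is 8 bytes > B = 6, so hash it first: H(key) = 03 40, then zero-pad to 6 bytes: K' = 03 40 00 00 00 00.
K' ⊕ ipad = 35 76 36 36 36 36; K' ⊕ opad = 5f 1c 5c 5c 5c 5c.
Inner hash: sum = 53+118+54+54+54+54+232+239+83+189+102 = 1232 → 04 d0.
Outer hash (recomputed tag): sum = 95+28+92+92+92+92+4+208 = 703 → 02 bf.
Recomputed tag = 02bf; claimed = 02bf → match.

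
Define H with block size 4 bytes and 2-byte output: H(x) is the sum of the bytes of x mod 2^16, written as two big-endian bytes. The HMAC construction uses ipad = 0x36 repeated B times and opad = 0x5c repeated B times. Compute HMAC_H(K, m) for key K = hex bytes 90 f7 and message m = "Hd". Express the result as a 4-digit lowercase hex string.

02b0

Key hex bytes 90 f7 is 2 bytes ≤ B = 4; zero-pad to 4 bytes: K' = 90 f7 00 00.
K' ⊕ ipad = a6 c1 36 36.  K' ⊕ opad = cc ab 5c 5c.
Inner input = (K'⊕ipad) ∥ m = a6 c1 36 36 ∥ 48 64.
Inner hash: sum = 166+193+54+54+72+100 = 639 → 02 7f.
Outer input = (K'⊕opad) ∥ inner = cc ab 5c 5c ∥ 02 7f.
Outer hash (tag): sum = 204+171+92+92+2+127 = 688 → 02 b0.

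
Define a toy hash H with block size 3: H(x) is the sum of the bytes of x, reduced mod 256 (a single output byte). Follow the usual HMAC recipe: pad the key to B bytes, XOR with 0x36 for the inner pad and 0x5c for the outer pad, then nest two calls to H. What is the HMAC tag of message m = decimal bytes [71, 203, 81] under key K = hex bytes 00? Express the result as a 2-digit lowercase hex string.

Key hex bytes 00 is 1 byte ≤ B = 3; zero-pad to 3 bytes: K' = 00 00 00.
K' ⊕ ipad = 36 36 36.  K' ⊕ opad = 5c 5c 5c.
Inner input = (K'⊕ipad) ∥ m = 36 36 36 ∥ 47 cb 51.
Inner hash: sum = 54+54+54+71+203+81 = 517; mod 256 = 5 → 05.
Outer input = (K'⊕opad) ∥ inner = 5c 5c 5c ∥ 05.
Outer hash (tag): sum = 92+92+92+5 = 281; mod 256 = 25 → 19.

19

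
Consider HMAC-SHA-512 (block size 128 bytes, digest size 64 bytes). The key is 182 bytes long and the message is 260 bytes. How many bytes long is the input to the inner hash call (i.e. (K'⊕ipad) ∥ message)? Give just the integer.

388

Key is 182 > 128 bytes, so it is hashed to 64 bytes then zero-padded to 128: |K'| = 128.
Inner input = (K'⊕ipad) ∥ m → 128 + 260 = 388 bytes.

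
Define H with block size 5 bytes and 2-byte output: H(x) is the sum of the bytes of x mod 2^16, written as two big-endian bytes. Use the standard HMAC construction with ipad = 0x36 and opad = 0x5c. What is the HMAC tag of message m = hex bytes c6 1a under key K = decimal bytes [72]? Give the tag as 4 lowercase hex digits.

Key decimal bytes [72] = 48 is 1 byte ≤ B = 5; zero-pad to 5 bytes: K' = 48 00 00 00 00.
K' ⊕ ipad = 7e 36 36 36 36.  K' ⊕ opad = 14 5c 5c 5c 5c.
Inner input = (K'⊕ipad) ∥ m = 7e 36 36 36 36 ∥ c6 1a.
Inner hash: sum = 126+54+54+54+54+198+26 = 566 → 02 36.
Outer input = (K'⊕opad) ∥ inner = 14 5c 5c 5c 5c ∥ 02 36.
Outer hash (tag): sum = 20+92+92+92+92+2+54 = 444 → 01 bc.

01bc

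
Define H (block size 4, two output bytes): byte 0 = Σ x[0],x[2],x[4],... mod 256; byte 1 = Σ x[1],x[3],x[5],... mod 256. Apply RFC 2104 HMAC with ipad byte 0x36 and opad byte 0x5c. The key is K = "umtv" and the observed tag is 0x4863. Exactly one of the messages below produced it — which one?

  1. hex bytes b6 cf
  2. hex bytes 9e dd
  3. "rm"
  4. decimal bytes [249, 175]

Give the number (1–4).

3

Key "umtv" = 75 6d 74 76 is exactly B = 4 bytes: K' = 75 6d 74 76.
K' ⊕ ipad = 43 5b 42 40; K' ⊕ opad = 29 31 28 2a.
m1: inner = H(43 5b 42 40 b6 cf) = 3b 6a; tag = H(29 31 28 2a 3b 6a) = 8cc5
m2: inner = H(43 5b 42 40 9e dd) = 23 78; tag = H(29 31 28 2a 23 78) = 74d3
m3: inner = H(43 5b 42 40 72 6d) = f7 08; tag = H(29 31 28 2a f7 08) = 4863 ← matches
m4: inner = H(43 5b 42 40 f9 af) = 7e 4a; tag = H(29 31 28 2a 7e 4a) = cfa5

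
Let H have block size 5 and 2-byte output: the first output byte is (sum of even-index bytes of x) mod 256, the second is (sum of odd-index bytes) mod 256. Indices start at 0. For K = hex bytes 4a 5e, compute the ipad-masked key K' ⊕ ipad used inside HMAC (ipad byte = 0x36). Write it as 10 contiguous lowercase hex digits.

Key hex bytes 4a 5e is 2 bytes ≤ B = 5; zero-pad to 5 bytes: K' = 4a 5e 00 00 00.
XOR each byte with 0x36: 4a⊕36=7c, 5e⊕36=68, 00⊕36=36, 00⊕36=36, 00⊕36=36.

7c68363636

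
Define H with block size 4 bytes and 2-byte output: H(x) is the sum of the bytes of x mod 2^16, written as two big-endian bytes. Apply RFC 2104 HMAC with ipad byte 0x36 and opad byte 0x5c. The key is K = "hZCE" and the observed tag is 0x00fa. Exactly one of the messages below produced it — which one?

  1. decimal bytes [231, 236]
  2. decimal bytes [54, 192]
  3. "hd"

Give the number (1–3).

Key "hZCE" = 68 5a 43 45 is exactly B = 4 bytes: K' = 68 5a 43 45.
K' ⊕ ipad = 5e 6c 75 73; K' ⊕ opad = 34 06 1f 19.
m1: inner = H(5e 6c 75 73 e7 ec) = 03 85; tag = H(34 06 1f 19 03 85) = 00fa ← matches
m2: inner = H(5e 6c 75 73 36 c0) = 02 a8; tag = H(34 06 1f 19 02 a8) = 011c
m3: inner = H(5e 6c 75 73 68 64) = 02 7e; tag = H(34 06 1f 19 02 7e) = 00f2

1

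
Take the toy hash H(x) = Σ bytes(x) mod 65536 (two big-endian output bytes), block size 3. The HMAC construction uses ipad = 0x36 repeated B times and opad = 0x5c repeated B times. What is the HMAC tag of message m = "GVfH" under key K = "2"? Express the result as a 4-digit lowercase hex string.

01e2

Key "2" = 32 is 1 byte ≤ B = 3; zero-pad to 3 bytes: K' = 32 00 00.
K' ⊕ ipad = 04 36 36.  K' ⊕ opad = 6e 5c 5c.
Inner input = (K'⊕ipad) ∥ m = 04 36 36 ∥ 47 56 66 48.
Inner hash: sum = 4+54+54+71+86+102+72 = 443 → 01 bb.
Outer input = (K'⊕opad) ∥ inner = 6e 5c 5c ∥ 01 bb.
Outer hash (tag): sum = 110+92+92+1+187 = 482 → 01 e2.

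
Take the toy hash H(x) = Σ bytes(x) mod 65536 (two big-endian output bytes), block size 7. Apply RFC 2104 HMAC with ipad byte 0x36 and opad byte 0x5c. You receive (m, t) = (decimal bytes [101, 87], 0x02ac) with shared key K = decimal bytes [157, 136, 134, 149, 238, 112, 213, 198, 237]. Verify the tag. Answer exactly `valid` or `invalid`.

valid

Key decimal bytes [157, 136, 134, 149, 238, 112, 213, 198, 237] = 9d 88 86 95 ee 70 d5 c6 ed is 9 bytes > B = 7, so hash it first: H(key) = 06 26, then zero-pad to 7 bytes: K' = 06 26 00 00 00 00 00.
K' ⊕ ipad = 30 10 36 36 36 36 36; K' ⊕ opad = 5a 7a 5c 5c 5c 5c 5c.
Inner hash: sum = 48+16+54+54+54+54+54+101+87 = 522 → 02 0a.
Outer hash (recomputed tag): sum = 90+122+92+92+92+92+92+2+10 = 684 → 02 ac.
Recomputed tag = 02ac; claimed = 02ac → match.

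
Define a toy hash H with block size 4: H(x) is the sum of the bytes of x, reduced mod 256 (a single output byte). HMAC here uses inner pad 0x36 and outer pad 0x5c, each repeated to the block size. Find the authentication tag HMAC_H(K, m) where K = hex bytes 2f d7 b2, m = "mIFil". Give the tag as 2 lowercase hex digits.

Key hex bytes 2f d7 b2 is 3 bytes ≤ B = 4; zero-pad to 4 bytes: K' = 2f d7 b2 00.
K' ⊕ ipad = 19 e1 84 36.  K' ⊕ opad = 73 8b ee 5c.
Inner input = (K'⊕ipad) ∥ m = 19 e1 84 36 ∥ 6d 49 46 69 6c.
Inner hash: sum = 25+225+132+54+109+73+70+105+108 = 901; mod 256 = 133 → 85.
Outer input = (K'⊕opad) ∥ inner = 73 8b ee 5c ∥ 85.
Outer hash (tag): sum = 115+139+238+92+133 = 717; mod 256 = 205 → cd.

cd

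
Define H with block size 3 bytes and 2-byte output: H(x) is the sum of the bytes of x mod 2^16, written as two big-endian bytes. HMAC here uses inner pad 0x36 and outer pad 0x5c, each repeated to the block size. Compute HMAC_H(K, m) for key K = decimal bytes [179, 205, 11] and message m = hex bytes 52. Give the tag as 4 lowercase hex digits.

01e8

Key decimal bytes [179, 205, 11] = b3 cd 0b is exactly B = 3 bytes: K' = b3 cd 0b.
K' ⊕ ipad = 85 fb 3d.  K' ⊕ opad = ef 91 57.
Inner input = (K'⊕ipad) ∥ m = 85 fb 3d ∥ 52.
Inner hash: sum = 133+251+61+82 = 527 → 02 0f.
Outer input = (K'⊕opad) ∥ inner = ef 91 57 ∥ 02 0f.
Outer hash (tag): sum = 239+145+87+2+15 = 488 → 01 e8.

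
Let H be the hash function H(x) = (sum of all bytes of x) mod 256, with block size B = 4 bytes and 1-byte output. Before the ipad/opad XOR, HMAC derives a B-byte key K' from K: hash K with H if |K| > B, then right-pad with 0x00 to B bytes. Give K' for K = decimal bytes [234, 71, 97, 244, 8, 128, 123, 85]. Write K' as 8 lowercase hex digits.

de000000

|K| = 8 > B = 4, so first hash the key.
H(K): sum = 234+71+97+244+8+128+123+85 = 990; mod 256 = 222 → de.
Zero-pad H(K) = de to 4 bytes: K' = de 00 00 00.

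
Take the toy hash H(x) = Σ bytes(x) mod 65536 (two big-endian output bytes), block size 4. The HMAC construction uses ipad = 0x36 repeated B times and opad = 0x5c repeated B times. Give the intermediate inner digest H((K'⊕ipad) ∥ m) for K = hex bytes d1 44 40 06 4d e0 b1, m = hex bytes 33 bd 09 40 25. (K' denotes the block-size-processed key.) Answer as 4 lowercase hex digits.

Key hex bytes d1 44 40 06 4d e0 b1 is 7 bytes > B = 4, so hash it first: H(key) = 03 39, then zero-pad to 4 bytes: K' = 03 39 00 00.
K' ⊕ ipad = 35 0f 36 36.
Inner input = 35 0f 36 36 ∥ 33 bd 09 40 25.
Inner hash: sum = 53+15+54+54+51+189+9+64+37 = 526 → 02 0e.

020e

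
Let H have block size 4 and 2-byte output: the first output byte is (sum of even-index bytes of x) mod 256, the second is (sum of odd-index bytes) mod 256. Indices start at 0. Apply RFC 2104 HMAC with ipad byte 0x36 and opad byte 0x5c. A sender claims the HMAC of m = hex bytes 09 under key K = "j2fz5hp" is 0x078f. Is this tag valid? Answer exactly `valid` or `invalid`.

invalid

Key "j2fz5hp" = 6a 32 66 7a 35 68 70 is 7 bytes > B = 4, so hash it first: H(key) = 75 14, then zero-pad to 4 bytes: K' = 75 14 00 00.
K' ⊕ ipad = 43 22 36 36; K' ⊕ opad = 29 48 5c 5c.
Inner hash: even-index sum = 130 mod 256 = 130; odd-index sum = 88 mod 256 = 88 → 82 58.
Outer hash (recomputed tag): even-index sum = 263 mod 256 = 7; odd-index sum = 252 mod 256 = 252 → 07 fc.
Recomputed tag = 07fc; claimed = 078f → mismatch.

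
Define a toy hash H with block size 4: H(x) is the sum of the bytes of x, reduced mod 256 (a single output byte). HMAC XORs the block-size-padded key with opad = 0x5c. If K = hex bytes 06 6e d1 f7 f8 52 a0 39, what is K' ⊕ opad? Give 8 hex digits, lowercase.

Key hex bytes 06 6e d1 f7 f8 52 a0 39 is 8 bytes > B = 4, so hash it first: H(key) = 5f, then zero-pad to 4 bytes: K' = 5f 00 00 00.
XOR each byte with 0x5c: 5f⊕5c=03, 00⊕5c=5c, 00⊕5c=5c, 00⊕5c=5c.

035c5c5c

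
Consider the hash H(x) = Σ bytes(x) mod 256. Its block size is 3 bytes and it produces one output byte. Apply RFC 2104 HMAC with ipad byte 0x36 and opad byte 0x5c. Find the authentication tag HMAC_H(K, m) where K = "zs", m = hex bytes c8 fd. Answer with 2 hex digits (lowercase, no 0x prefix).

3d

Key "zs" = 7a 73 is 2 bytes ≤ B = 3; zero-pad to 3 bytes: K' = 7a 73 00.
K' ⊕ ipad = 4c 45 36.  K' ⊕ opad = 26 2f 5c.
Inner input = (K'⊕ipad) ∥ m = 4c 45 36 ∥ c8 fd.
Inner hash: sum = 76+69+54+200+253 = 652; mod 256 = 140 → 8c.
Outer input = (K'⊕opad) ∥ inner = 26 2f 5c ∥ 8c.
Outer hash (tag): sum = 38+47+92+140 = 317; mod 256 = 61 → 3d.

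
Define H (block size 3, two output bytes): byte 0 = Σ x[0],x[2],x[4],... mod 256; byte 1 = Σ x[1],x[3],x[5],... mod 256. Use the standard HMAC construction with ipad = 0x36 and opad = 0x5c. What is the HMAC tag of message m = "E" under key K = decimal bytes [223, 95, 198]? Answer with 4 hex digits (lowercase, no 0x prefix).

Key decimal bytes [223, 95, 198] = df 5f c6 is exactly B = 3 bytes: K' = df 5f c6.
K' ⊕ ipad = e9 69 f0.  K' ⊕ opad = 83 03 9a.
Inner input = (K'⊕ipad) ∥ m = e9 69 f0 ∥ 45.
Inner hash: even-index sum = 473 mod 256 = 217; odd-index sum = 174 mod 256 = 174 → d9 ae.
Outer input = (K'⊕opad) ∥ inner = 83 03 9a ∥ d9 ae.
Outer hash (tag): even-index sum = 459 mod 256 = 203; odd-index sum = 220 mod 256 = 220 → cb dc.

cbdc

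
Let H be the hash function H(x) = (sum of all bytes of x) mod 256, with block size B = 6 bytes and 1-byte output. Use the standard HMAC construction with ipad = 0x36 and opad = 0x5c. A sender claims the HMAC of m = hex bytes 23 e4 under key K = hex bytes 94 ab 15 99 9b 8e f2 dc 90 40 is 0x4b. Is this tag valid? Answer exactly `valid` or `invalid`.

valid

Key hex bytes 94 ab 15 99 9b 8e f2 dc 90 40 is 10 bytes > B = 6, so hash it first: H(key) = b4, then zero-pad to 6 bytes: K' = b4 00 00 00 00 00.
K' ⊕ ipad = 82 36 36 36 36 36; K' ⊕ opad = e8 5c 5c 5c 5c 5c.
Inner hash: sum = 130+54+54+54+54+54+35+228 = 663; mod 256 = 151 → 97.
Outer hash (recomputed tag): sum = 232+92+92+92+92+92+151 = 843; mod 256 = 75 → 4b.
Recomputed tag = 4b; claimed = 4b → match.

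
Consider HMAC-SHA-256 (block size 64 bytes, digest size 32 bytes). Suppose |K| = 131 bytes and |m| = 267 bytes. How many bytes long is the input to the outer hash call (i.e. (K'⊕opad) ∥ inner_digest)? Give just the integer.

96

Key is 131 > 64 bytes, so it is hashed to 32 bytes then zero-padded to 64: |K'| = 64.
Outer input = (K'⊕opad) ∥ H(inner) → 64 + 32 = 96 bytes.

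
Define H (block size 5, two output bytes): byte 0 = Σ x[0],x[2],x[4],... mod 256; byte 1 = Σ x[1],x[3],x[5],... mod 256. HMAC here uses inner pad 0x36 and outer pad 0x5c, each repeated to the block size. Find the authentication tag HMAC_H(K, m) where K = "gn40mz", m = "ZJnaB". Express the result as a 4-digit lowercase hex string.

Key "gn40mz" = 67 6e 34 30 6d 7a is 6 bytes > B = 5, so hash it first: H(key) = 08 18, then zero-pad to 5 bytes: K' = 08 18 00 00 00.
K' ⊕ ipad = 3e 2e 36 36 36.  K' ⊕ opad = 54 44 5c 5c 5c.
Inner input = (K'⊕ipad) ∥ m = 3e 2e 36 36 36 ∥ 5a 4a 6e 61 42.
Inner hash: even-index sum = 341 mod 256 = 85; odd-index sum = 366 mod 256 = 110 → 55 6e.
Outer input = (K'⊕opad) ∥ inner = 54 44 5c 5c 5c ∥ 55 6e.
Outer hash (tag): even-index sum = 378 mod 256 = 122; odd-index sum = 245 mod 256 = 245 → 7a f5.

7af5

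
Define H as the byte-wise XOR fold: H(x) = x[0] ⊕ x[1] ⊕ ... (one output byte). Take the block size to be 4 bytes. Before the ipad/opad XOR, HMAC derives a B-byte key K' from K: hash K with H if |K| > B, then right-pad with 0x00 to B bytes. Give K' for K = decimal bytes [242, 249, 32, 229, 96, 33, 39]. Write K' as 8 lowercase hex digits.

|K| = 7 > B = 4, so first hash the key.
H(K): XOR f2⊕f9⊕20⊕e5⊕60⊕21⊕27 = a8.
Zero-pad H(K) = a8 to 4 bytes: K' = a8 00 00 00.

a8000000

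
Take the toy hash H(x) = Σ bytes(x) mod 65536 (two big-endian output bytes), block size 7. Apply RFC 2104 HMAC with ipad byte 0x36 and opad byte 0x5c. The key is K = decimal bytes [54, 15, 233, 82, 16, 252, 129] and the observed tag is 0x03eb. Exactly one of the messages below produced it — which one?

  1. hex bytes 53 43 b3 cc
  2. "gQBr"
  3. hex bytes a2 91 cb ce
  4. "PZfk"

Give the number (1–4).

Key decimal bytes [54, 15, 233, 82, 16, 252, 129] = 36 0f e9 52 10 fc 81 is exactly B = 7 bytes: K' = 36 0f e9 52 10 fc 81.
K' ⊕ ipad = 00 39 df 64 26 ca b7; K' ⊕ opad = 6a 53 b5 0e 4c a0 dd.
m1: inner = H(00 39 df 64 26 ca b7 53 43 b3 cc) = 05 38; tag = H(6a 53 b5 0e 4c a0 dd 05 38) = 0386
m2: inner = H(00 39 df 64 26 ca b7 67 51 42 72) = 04 8f; tag = H(6a 53 b5 0e 4c a0 dd 04 8f) = 03dc
m3: inner = H(00 39 df 64 26 ca b7 a2 91 cb ce) = 05 ef; tag = H(6a 53 b5 0e 4c a0 dd 05 ef) = 043d
m4: inner = H(00 39 df 64 26 ca b7 50 5a 66 6b) = 04 9e; tag = H(6a 53 b5 0e 4c a0 dd 04 9e) = 03eb ← matches

4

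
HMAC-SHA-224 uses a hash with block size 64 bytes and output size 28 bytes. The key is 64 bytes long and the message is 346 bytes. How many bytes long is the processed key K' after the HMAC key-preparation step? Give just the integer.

Key is 64 ≤ 64 bytes, zero-padded: |K'| = 64.

64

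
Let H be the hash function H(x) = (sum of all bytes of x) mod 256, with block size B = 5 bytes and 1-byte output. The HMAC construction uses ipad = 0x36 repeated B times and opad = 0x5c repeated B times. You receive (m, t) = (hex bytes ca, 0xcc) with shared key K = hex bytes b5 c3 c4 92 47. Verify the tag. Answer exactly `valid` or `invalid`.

Key hex bytes b5 c3 c4 92 47 is exactly B = 5 bytes: K' = b5 c3 c4 92 47.
K' ⊕ ipad = 83 f5 f2 a4 71; K' ⊕ opad = e9 9f 98 ce 1b.
Inner hash: sum = 131+245+242+164+113+202 = 1097; mod 256 = 73 → 49.
Outer hash (recomputed tag): sum = 233+159+152+206+27+73 = 850; mod 256 = 82 → 52.
Recomputed tag = 52; claimed = cc → mismatch.

invalid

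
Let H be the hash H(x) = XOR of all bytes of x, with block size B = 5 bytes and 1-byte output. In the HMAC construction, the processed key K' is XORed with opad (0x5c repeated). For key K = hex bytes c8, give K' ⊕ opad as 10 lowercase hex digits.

Key hex bytes c8 is 1 byte ≤ B = 5; zero-pad to 5 bytes: K' = c8 00 00 00 00.
XOR each byte with 0x5c: c8⊕5c=94, 00⊕5c=5c, 00⊕5c=5c, 00⊕5c=5c, 00⊕5c=5c.

945c5c5c5c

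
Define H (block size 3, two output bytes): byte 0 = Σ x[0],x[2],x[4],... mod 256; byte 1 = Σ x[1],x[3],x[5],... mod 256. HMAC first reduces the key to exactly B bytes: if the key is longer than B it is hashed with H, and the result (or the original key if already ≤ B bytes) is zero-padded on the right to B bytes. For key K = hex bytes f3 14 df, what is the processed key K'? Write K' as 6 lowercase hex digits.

Key hex bytes f3 14 df is exactly B = 3 bytes: K' = f3 14 df.

f314df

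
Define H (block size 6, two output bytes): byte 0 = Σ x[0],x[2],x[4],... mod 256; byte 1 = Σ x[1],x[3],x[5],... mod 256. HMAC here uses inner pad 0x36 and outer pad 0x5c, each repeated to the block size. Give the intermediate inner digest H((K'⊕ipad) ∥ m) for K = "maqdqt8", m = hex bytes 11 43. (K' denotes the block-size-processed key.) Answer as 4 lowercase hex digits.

Key "maqdqt8" = 6d 61 71 64 71 74 38 is 7 bytes > B = 6, so hash it first: H(key) = 87 39, then zero-pad to 6 bytes: K' = 87 39 00 00 00 00.
K' ⊕ ipad = b1 0f 36 36 36 36.
Inner input = b1 0f 36 36 36 36 ∥ 11 43.
Inner hash: even-index sum = 302 mod 256 = 46; odd-index sum = 190 mod 256 = 190 → 2e be.

2ebe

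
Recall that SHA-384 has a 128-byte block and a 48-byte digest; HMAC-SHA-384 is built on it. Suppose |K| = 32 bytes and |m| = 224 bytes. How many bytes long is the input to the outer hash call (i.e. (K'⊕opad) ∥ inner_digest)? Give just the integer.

176

Key is 32 ≤ 128 bytes, zero-padded: |K'| = 128.
Outer input = (K'⊕opad) ∥ H(inner) → 128 + 48 = 176 bytes.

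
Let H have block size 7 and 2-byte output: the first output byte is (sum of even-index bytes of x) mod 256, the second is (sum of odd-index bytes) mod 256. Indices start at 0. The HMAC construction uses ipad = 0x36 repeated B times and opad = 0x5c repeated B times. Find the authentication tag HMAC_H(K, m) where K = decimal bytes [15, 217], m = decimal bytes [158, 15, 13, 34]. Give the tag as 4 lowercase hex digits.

6d49

Key decimal bytes [15, 217] = 0f d9 is 2 bytes ≤ B = 7; zero-pad to 7 bytes: K' = 0f d9 00 00 00 00 00.
K' ⊕ ipad = 39 ef 36 36 36 36 36.  K' ⊕ opad = 53 85 5c 5c 5c 5c 5c.
Inner input = (K'⊕ipad) ∥ m = 39 ef 36 36 36 36 36 ∥ 9e 0f 0d 22.
Inner hash: even-index sum = 268 mod 256 = 12; odd-index sum = 518 mod 256 = 6 → 0c 06.
Outer input = (K'⊕opad) ∥ inner = 53 85 5c 5c 5c 5c 5c ∥ 0c 06.
Outer hash (tag): even-index sum = 365 mod 256 = 109; odd-index sum = 329 mod 256 = 73 → 6d 49.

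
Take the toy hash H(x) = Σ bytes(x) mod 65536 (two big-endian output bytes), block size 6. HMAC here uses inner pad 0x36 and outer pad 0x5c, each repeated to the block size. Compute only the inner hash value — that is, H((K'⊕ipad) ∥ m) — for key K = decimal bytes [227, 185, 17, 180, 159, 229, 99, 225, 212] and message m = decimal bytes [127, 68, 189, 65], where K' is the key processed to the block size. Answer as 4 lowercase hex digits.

0397

Key decimal bytes [227, 185, 17, 180, 159, 229, 99, 225, 212] = e3 b9 11 b4 9f e5 63 e1 d4 is 9 bytes > B = 6, so hash it first: H(key) = 05 fd, then zero-pad to 6 bytes: K' = 05 fd 00 00 00 00.
K' ⊕ ipad = 33 cb 36 36 36 36.
Inner input = 33 cb 36 36 36 36 ∥ 7f 44 bd 41.
Inner hash: sum = 51+203+54+54+54+54+127+68+189+65 = 919 → 03 97.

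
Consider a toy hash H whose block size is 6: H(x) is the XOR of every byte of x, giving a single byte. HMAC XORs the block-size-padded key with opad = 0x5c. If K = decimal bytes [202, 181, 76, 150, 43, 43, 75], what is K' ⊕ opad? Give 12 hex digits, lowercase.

Key decimal bytes [202, 181, 76, 150, 43, 43, 75] = ca b5 4c 96 2b 2b 4b is 7 bytes > B = 6, so hash it first: H(key) = ee, then zero-pad to 6 bytes: K' = ee 00 00 00 00 00.
XOR each byte with 0x5c: ee⊕5c=b2, 00⊕5c=5c, 00⊕5c=5c, 00⊕5c=5c, 00⊕5c=5c, 00⊕5c=5c.

b25c5c5c5c5c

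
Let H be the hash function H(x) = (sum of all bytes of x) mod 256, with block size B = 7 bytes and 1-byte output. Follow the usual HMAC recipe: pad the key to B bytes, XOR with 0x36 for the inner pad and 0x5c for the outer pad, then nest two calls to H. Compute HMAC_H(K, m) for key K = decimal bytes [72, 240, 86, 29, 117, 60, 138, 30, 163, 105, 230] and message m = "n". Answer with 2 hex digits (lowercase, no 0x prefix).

44

Key decimal bytes [72, 240, 86, 29, 117, 60, 138, 30, 163, 105, 230] = 48 f0 56 1d 75 3c 8a 1e a3 69 e6 is 11 bytes > B = 7, so hash it first: H(key) = f6, then zero-pad to 7 bytes: K' = f6 00 00 00 00 00 00.
K' ⊕ ipad = c0 36 36 36 36 36 36.  K' ⊕ opad = aa 5c 5c 5c 5c 5c 5c.
Inner input = (K'⊕ipad) ∥ m = c0 36 36 36 36 36 36 ∥ 6e.
Inner hash: sum = 192+54+54+54+54+54+54+110 = 626; mod 256 = 114 → 72.
Outer input = (K'⊕opad) ∥ inner = aa 5c 5c 5c 5c 5c 5c ∥ 72.
Outer hash (tag): sum = 170+92+92+92+92+92+92+114 = 836; mod 256 = 68 → 44.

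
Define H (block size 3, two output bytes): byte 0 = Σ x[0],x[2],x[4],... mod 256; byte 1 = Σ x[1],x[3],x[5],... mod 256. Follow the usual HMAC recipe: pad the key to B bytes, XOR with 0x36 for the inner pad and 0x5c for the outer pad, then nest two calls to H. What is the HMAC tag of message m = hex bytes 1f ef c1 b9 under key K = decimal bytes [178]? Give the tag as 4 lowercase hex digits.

60be

Key decimal bytes [178] = b2 is 1 byte ≤ B = 3; zero-pad to 3 bytes: K' = b2 00 00.
K' ⊕ ipad = 84 36 36.  K' ⊕ opad = ee 5c 5c.
Inner input = (K'⊕ipad) ∥ m = 84 36 36 ∥ 1f ef c1 b9.
Inner hash: even-index sum = 610 mod 256 = 98; odd-index sum = 278 mod 256 = 22 → 62 16.
Outer input = (K'⊕opad) ∥ inner = ee 5c 5c ∥ 62 16.
Outer hash (tag): even-index sum = 352 mod 256 = 96; odd-index sum = 190 mod 256 = 190 → 60 be.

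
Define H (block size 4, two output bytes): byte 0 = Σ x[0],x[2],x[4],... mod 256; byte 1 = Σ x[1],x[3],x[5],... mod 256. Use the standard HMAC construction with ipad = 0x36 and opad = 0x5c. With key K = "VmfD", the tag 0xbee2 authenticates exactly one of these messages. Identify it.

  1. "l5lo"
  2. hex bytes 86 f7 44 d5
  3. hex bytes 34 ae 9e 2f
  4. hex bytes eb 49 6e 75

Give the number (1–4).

2

Key "VmfD" = 56 6d 66 44 is exactly B = 4 bytes: K' = 56 6d 66 44.
K' ⊕ ipad = 60 5b 50 72; K' ⊕ opad = 0a 31 3a 18.
m1: inner = H(60 5b 50 72 6c 35 6c 6f) = 88 71; tag = H(0a 31 3a 18 88 71) = ccba
m2: inner = H(60 5b 50 72 86 f7 44 d5) = 7a 99; tag = H(0a 31 3a 18 7a 99) = bee2 ← matches
m3: inner = H(60 5b 50 72 34 ae 9e 2f) = 82 aa; tag = H(0a 31 3a 18 82 aa) = c6f3
m4: inner = H(60 5b 50 72 eb 49 6e 75) = 09 8b; tag = H(0a 31 3a 18 09 8b) = 4dd4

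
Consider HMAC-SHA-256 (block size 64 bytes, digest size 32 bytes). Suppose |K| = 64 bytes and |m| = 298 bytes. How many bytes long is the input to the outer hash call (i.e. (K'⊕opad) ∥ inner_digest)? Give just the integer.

96

Key is 64 ≤ 64 bytes, zero-padded: |K'| = 64.
Outer input = (K'⊕opad) ∥ H(inner) → 64 + 32 = 96 bytes.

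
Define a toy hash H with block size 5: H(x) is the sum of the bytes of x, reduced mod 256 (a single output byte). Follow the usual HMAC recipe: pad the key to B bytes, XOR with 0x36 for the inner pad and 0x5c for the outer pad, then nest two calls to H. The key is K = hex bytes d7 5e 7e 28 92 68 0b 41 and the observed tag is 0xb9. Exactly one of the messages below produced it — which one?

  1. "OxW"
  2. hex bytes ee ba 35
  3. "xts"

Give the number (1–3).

Key hex bytes d7 5e 7e 28 92 68 0b 41 is 8 bytes > B = 5, so hash it first: H(key) = 21, then zero-pad to 5 bytes: K' = 21 00 00 00 00.
K' ⊕ ipad = 17 36 36 36 36; K' ⊕ opad = 7d 5c 5c 5c 5c.
m1: inner = H(17 36 36 36 36 4f 78 57) = 0d; tag = H(7d 5c 5c 5c 5c 0d) = fa
m2: inner = H(17 36 36 36 36 ee ba 35) = cc; tag = H(7d 5c 5c 5c 5c cc) = b9 ← matches
m3: inner = H(17 36 36 36 36 78 74 73) = 4e; tag = H(7d 5c 5c 5c 5c 4e) = 3b

2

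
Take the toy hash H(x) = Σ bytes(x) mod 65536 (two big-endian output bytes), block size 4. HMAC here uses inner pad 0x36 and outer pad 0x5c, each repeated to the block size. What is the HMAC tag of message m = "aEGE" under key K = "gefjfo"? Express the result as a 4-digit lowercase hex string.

015e

Key "gefjfo" = 67 65 66 6a 66 6f is 6 bytes > B = 4, so hash it first: H(key) = 02 71, then zero-pad to 4 bytes: K' = 02 71 00 00.
K' ⊕ ipad = 34 47 36 36.  K' ⊕ opad = 5e 2d 5c 5c.
Inner input = (K'⊕ipad) ∥ m = 34 47 36 36 ∥ 61 45 47 45.
Inner hash: sum = 52+71+54+54+97+69+71+69 = 537 → 02 19.
Outer input = (K'⊕opad) ∥ inner = 5e 2d 5c 5c ∥ 02 19.
Outer hash (tag): sum = 94+45+92+92+2+25 = 350 → 01 5e.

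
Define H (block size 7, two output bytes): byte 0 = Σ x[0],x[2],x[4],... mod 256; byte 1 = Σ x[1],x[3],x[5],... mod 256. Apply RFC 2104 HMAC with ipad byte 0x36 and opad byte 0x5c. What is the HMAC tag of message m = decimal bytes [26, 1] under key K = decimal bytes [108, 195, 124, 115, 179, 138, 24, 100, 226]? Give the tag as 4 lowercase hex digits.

Key decimal bytes [108, 195, 124, 115, 179, 138, 24, 100, 226] = 6c c3 7c 73 b3 8a 18 64 e2 is 9 bytes > B = 7, so hash it first: H(key) = 95 24, then zero-pad to 7 bytes: K' = 95 24 00 00 00 00 00.
K' ⊕ ipad = a3 12 36 36 36 36 36.  K' ⊕ opad = c9 78 5c 5c 5c 5c 5c.
Inner input = (K'⊕ipad) ∥ m = a3 12 36 36 36 36 36 ∥ 1a 01.
Inner hash: even-index sum = 326 mod 256 = 70; odd-index sum = 152 mod 256 = 152 → 46 98.
Outer input = (K'⊕opad) ∥ inner = c9 78 5c 5c 5c 5c 5c ∥ 46 98.
Outer hash (tag): even-index sum = 629 mod 256 = 117; odd-index sum = 374 mod 256 = 118 → 75 76.

7576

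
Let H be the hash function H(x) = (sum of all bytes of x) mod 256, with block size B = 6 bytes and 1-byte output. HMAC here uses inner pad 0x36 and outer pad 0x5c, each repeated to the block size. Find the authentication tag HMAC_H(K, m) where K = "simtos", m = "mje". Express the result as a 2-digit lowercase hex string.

3a

Key "simtos" = 73 69 6d 74 6f 73 is exactly B = 6 bytes: K' = 73 69 6d 74 6f 73.
K' ⊕ ipad = 45 5f 5b 42 59 45.  K' ⊕ opad = 2f 35 31 28 33 2f.
Inner input = (K'⊕ipad) ∥ m = 45 5f 5b 42 59 45 ∥ 6d 6a 65.
Inner hash: sum = 69+95+91+66+89+69+109+106+101 = 795; mod 256 = 27 → 1b.
Outer input = (K'⊕opad) ∥ inner = 2f 35 31 28 33 2f ∥ 1b.
Outer hash (tag): sum = 47+53+49+40+51+47+27 = 314; mod 256 = 58 → 3a.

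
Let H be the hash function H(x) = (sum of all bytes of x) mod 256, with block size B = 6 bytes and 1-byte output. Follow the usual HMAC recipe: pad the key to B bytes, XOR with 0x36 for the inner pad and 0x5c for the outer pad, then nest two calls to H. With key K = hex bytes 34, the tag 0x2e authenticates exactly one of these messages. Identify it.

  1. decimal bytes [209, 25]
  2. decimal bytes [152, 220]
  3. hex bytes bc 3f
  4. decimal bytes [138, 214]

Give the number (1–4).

Key hex bytes 34 is 1 byte ≤ B = 6; zero-pad to 6 bytes: K' = 34 00 00 00 00 00.
K' ⊕ ipad = 02 36 36 36 36 36; K' ⊕ opad = 68 5c 5c 5c 5c 5c.
m1: inner = H(02 36 36 36 36 36 d1 19) = fa; tag = H(68 5c 5c 5c 5c 5c fa) = 2e ← matches
m2: inner = H(02 36 36 36 36 36 98 dc) = 84; tag = H(68 5c 5c 5c 5c 5c 84) = b8
m3: inner = H(02 36 36 36 36 36 bc 3f) = 0b; tag = H(68 5c 5c 5c 5c 5c 0b) = 3f
m4: inner = H(02 36 36 36 36 36 8a d6) = 70; tag = H(68 5c 5c 5c 5c 5c 70) = a4

1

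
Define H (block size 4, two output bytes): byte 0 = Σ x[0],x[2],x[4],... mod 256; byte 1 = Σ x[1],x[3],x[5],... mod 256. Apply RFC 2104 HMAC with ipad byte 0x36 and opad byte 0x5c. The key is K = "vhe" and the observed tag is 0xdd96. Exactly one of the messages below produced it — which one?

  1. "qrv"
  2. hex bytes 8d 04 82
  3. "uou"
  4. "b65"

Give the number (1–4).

1

Key "vhe" = 76 68 65 is 3 bytes ≤ B = 4; zero-pad to 4 bytes: K' = 76 68 65 00.
K' ⊕ ipad = 40 5e 53 36; K' ⊕ opad = 2a 34 39 5c.
m1: inner = H(40 5e 53 36 71 72 76) = 7a 06; tag = H(2a 34 39 5c 7a 06) = dd96 ← matches
m2: inner = H(40 5e 53 36 8d 04 82) = a2 98; tag = H(2a 34 39 5c a2 98) = 0528
m3: inner = H(40 5e 53 36 75 6f 75) = 7d 03; tag = H(2a 34 39 5c 7d 03) = e093
m4: inner = H(40 5e 53 36 62 36 35) = 2a ca; tag = H(2a 34 39 5c 2a ca) = 8d5a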